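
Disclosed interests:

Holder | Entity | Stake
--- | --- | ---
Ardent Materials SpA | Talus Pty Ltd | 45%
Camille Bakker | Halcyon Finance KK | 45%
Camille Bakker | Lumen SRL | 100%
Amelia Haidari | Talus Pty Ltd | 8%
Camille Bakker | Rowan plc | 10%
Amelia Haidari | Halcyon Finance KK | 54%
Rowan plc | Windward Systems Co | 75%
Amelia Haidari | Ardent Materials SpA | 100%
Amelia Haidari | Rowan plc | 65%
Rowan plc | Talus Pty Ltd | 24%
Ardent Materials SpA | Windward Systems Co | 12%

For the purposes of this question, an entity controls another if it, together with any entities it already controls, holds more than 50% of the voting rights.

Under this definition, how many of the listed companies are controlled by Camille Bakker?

Camille holds 100% of Lumen, so Camille controls Lumen.
No other company's threshold is met.
Camille controls 1 company.

1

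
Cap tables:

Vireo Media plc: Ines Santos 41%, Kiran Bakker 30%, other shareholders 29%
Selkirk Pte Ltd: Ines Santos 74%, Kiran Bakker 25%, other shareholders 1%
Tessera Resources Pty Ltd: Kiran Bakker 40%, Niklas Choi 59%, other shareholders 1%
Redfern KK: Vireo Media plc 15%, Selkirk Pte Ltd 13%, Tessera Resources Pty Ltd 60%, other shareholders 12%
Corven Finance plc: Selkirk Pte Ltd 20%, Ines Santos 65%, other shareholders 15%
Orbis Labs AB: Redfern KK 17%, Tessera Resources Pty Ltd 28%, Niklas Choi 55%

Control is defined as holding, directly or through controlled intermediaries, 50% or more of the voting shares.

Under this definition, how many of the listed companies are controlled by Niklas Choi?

Niklas holds 59% of Tessera, so Niklas controls Tessera.
Tessera holds 60% of Redfern, so Niklas controls Redfern.
Redfern and Tessera and Niklas together hold 17% + 28% + 55% = 100% of Orbis, so Niklas controls Orbis.
No other company's threshold is met.
Niklas controls 3 companies.

3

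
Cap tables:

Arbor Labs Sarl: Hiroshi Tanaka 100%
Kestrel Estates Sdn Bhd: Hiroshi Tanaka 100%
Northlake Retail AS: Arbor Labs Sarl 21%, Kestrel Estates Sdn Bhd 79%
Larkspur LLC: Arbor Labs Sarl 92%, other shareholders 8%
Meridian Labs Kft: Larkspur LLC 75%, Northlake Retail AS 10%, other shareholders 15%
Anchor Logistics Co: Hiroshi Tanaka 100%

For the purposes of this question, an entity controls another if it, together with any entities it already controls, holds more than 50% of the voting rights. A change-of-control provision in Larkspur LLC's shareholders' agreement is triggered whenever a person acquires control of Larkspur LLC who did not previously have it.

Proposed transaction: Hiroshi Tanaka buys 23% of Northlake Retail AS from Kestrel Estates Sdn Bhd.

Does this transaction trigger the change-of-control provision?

The purchase adds only to Hiroshi's holdings (Kestrel's stake shrinks), so Hiroshi is the only person who could newly come to control Larkspur.
Hiroshi holds 100% of Arbor, so Hiroshi controls Arbor.
Arbor holds 92% of Larkspur, so Hiroshi controls Larkspur.
So Hiroshi already controls Larkspur before the transaction.
After the purchase, Hiroshi holds 23% of Northlake directly, and Kestrel's stake falls to 56%.
Hiroshi controlled Larkspur already, so this is not a new person acquiring control; every other person's position is unchanged or reduced.
No new person acquires control, so the clause is not triggered.

No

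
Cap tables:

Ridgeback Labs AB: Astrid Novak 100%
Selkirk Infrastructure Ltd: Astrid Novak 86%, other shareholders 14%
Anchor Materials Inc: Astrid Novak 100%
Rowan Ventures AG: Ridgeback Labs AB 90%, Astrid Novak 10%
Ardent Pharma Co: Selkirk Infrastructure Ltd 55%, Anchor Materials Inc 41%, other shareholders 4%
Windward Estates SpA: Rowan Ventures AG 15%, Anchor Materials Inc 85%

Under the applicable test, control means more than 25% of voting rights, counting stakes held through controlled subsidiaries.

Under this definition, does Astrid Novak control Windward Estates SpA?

Astrid holds 100% of Anchor, so Astrid controls Anchor.
Astrid holds 100% of Ridgeback, so Astrid controls Ridgeback.
Ridgeback and Astrid together hold 90% + 10% = 100% of Rowan, so Astrid controls Rowan.
Rowan and Anchor together hold 15% + 85% = 100% of Windward, so Astrid controls Windward.

Yes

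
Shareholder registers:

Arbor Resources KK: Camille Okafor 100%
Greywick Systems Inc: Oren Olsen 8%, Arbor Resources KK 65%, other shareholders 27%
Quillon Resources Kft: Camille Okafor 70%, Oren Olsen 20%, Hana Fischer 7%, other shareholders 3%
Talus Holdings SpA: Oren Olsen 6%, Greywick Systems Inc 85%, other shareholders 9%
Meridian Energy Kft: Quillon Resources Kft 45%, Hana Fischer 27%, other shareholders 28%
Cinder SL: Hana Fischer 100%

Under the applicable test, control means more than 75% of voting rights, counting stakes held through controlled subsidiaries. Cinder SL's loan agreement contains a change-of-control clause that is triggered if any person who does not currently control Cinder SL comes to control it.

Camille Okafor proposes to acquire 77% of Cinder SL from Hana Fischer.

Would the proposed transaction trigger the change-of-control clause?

The purchase adds only to Camille's holdings (Hana's stake shrinks), so Camille is the only person who could newly come to control Cinder.
Camille holds 100% of Arbor, so Camille controls Arbor.
Neither Camille nor any entity Camille controls holds any voting interest in Cinder.
So before the transaction, Camille does not control Cinder.
After the purchase, Camille holds 77% of Cinder directly, and Hana's stake falls to 23%.
Camille holds 77% of Cinder, so Camille controls Cinder.
Camille did not control Cinder before and does after, so the clause is triggered.

Yes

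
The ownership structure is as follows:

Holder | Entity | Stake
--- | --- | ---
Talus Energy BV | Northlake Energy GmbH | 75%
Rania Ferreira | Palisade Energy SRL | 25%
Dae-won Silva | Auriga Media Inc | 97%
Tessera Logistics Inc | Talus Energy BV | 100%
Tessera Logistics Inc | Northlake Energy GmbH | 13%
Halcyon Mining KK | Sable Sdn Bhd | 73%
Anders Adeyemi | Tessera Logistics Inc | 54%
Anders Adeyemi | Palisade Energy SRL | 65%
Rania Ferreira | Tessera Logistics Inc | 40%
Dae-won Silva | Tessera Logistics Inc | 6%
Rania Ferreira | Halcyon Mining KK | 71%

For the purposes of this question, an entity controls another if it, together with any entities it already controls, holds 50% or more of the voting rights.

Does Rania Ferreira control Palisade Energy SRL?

No

Rania holds 71% of Halcyon, so Rania controls Halcyon.
Halcyon holds 73% of Sable, so Rania controls Sable.
In Palisade, Rania's side holds only 25%, not ≥ 50%.
So Rania does not control Palisade.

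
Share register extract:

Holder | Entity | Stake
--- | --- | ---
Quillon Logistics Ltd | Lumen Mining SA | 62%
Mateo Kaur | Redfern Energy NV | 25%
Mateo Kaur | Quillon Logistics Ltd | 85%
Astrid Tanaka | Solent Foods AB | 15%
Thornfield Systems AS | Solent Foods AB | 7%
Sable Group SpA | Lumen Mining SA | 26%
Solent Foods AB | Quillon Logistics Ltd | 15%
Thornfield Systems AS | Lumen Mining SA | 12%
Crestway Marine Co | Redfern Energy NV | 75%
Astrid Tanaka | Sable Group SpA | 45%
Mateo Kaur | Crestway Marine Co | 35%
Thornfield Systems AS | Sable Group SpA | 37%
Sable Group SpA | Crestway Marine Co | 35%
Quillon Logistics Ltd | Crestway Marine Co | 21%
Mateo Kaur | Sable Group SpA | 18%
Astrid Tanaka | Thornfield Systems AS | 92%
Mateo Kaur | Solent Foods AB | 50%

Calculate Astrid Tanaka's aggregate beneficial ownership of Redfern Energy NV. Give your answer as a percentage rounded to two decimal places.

21.25%

Astrid reaches Redfern along 4 paths.
Via Solent → Quillon → Crestway: 15% × 15% × 21% × 75% = 0.354375%.
Via Thornfield → Solent → Quillon → Crestway: 92% × 7% × 15% × 21% × 75% = 0.152145%.
Via Thornfield → Sable → Crestway: 92% × 37% × 35% × 75% = 8.9355%.
Via Sable → Crestway: 45% × 35% × 75% = 11.8125%.
Total: 0.354375% + 0.152145% + 8.9355% + 11.8125% = 21.25452%.
Rounded: 21.25%.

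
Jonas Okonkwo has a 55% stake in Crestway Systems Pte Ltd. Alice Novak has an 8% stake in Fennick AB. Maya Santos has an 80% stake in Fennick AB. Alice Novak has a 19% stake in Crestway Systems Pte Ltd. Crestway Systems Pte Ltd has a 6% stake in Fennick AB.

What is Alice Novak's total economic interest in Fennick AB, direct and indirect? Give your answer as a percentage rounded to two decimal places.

Alice reaches Fennick along 2 paths.
Direct stake: 8% = 8%.
Via Crestway: 19% × 6% = 1.14%.
Total: 8% + 1.14% = 9.14%.

9.14%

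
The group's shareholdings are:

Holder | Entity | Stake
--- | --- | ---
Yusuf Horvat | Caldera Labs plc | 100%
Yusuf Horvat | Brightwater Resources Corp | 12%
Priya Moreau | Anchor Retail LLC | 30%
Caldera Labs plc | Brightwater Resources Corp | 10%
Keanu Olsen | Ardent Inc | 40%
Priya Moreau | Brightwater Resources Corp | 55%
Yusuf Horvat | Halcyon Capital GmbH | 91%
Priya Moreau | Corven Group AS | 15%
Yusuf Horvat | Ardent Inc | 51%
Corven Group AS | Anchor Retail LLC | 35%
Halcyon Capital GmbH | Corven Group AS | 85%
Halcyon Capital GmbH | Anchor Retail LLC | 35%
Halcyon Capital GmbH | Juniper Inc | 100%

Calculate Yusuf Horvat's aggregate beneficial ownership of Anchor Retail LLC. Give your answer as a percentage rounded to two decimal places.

58.92%

Yusuf reaches Anchor along 2 paths.
Via Halcyon: 91% × 35% = 31.85%.
Via Halcyon → Corven: 91% × 85% × 35% = 27.0725%.
Total: 31.85% + 27.0725% = 58.9225%.
Rounded: 58.92%.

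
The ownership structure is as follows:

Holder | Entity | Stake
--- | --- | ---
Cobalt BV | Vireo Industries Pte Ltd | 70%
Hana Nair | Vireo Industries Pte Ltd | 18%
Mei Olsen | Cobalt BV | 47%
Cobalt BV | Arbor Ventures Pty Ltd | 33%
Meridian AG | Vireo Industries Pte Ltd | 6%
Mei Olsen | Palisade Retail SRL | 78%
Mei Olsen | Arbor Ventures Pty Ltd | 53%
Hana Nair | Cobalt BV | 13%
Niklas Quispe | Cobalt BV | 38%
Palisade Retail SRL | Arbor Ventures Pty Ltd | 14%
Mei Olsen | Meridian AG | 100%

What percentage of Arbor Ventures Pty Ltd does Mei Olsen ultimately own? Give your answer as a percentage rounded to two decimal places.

Mei reaches Arbor along 3 paths.
Via Palisade: 78% × 14% = 10.92%.
Direct stake: 53% = 53%.
Via Cobalt: 47% × 33% = 15.51%.
Total: 10.92% + 53% + 15.51% = 79.43%.

79.43%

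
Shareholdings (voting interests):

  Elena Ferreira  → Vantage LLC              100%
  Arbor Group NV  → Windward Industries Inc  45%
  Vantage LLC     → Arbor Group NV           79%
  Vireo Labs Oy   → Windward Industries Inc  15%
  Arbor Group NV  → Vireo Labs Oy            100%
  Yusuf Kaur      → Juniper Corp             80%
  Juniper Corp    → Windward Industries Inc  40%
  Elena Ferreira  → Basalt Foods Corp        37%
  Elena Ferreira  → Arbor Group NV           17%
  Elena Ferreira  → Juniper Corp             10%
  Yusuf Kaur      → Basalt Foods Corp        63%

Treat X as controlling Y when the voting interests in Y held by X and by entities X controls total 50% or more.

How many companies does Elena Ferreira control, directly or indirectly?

4

Elena holds 100% of Vantage, so Elena controls Vantage.
Vantage and Elena together hold 79% + 17% = 96% of Arbor, so Elena controls Arbor.
Arbor holds 100% of Vireo, so Elena controls Vireo.
Vireo and Arbor together hold 15% + 45% = 60% of Windward, so Elena controls Windward.
No other company's threshold is met.
Elena controls 4 companies.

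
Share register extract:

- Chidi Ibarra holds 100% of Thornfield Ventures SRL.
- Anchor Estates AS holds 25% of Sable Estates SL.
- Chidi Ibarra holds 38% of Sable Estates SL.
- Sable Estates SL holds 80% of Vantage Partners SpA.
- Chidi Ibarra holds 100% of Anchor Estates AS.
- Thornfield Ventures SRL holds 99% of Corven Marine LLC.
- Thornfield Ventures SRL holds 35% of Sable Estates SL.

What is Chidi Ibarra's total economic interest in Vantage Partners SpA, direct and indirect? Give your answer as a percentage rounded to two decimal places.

Chidi reaches Vantage along 3 paths.
Via Sable: 38% × 80% = 30.4%.
Via Anchor → Sable: 100% × 25% × 80% = 20%.
Via Thornfield → Sable: 100% × 35% × 80% = 28%.
Total: 30.4% + 20% + 28% = 78.4%.
Rounded: 78.40%.

78.40%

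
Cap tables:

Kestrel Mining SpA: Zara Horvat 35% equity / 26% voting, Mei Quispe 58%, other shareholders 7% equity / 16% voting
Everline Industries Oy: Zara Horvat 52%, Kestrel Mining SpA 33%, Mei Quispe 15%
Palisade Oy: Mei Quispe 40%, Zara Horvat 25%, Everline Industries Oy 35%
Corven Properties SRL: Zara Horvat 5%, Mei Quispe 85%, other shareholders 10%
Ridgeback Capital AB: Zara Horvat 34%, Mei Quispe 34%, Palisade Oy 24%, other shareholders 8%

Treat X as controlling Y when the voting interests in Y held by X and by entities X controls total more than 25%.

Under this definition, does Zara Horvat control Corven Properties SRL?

Zara holds 26% of Kestrel, so Zara controls Kestrel.
Zara and Kestrel together hold 52% + 33% = 85% of Everline, so Zara controls Everline.
Zara and Everline together hold 25% + 35% = 60% of Palisade, so Zara controls Palisade.
Zara and Palisade together hold 34% + 24% = 58% of Ridgeback, so Zara controls Ridgeback.
In Corven, Zara's side holds only 5%, not > 25%.
So Zara does not control Corven.

No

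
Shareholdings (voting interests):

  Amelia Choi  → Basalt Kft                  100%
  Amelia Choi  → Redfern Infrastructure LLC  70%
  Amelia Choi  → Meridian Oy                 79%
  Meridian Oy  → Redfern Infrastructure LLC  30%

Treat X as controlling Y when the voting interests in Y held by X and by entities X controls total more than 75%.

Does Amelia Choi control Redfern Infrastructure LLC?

Amelia holds 79% of Meridian, so Amelia controls Meridian.
Meridian and Amelia together hold 30% + 70% = 100% of Redfern, so Amelia controls Redfern.

Yes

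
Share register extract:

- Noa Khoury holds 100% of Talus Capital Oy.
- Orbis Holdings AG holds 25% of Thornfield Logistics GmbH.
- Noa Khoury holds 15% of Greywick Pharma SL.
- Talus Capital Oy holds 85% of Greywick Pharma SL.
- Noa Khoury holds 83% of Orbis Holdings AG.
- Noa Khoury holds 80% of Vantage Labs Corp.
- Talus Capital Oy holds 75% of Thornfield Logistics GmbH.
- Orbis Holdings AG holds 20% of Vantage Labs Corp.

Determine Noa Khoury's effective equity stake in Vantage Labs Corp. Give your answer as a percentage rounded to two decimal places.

Noa reaches Vantage along 2 paths.
Direct stake: 80% = 80%.
Via Orbis: 83% × 20% = 16.6%.
Total: 80% + 16.6% = 96.6%.
Rounded: 96.60%.

96.60%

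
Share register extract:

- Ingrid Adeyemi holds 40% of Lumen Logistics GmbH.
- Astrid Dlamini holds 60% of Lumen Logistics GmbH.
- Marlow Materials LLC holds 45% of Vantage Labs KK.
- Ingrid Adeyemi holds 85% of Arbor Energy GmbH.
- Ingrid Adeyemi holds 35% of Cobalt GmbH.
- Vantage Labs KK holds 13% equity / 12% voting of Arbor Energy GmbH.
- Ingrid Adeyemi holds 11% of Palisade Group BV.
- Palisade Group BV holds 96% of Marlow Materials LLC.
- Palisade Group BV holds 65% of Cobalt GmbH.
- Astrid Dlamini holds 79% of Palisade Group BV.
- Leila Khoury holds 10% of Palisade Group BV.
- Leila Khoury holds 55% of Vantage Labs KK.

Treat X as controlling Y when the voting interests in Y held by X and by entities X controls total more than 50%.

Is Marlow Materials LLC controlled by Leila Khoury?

No

Leila holds 55% of Vantage, so Leila controls Vantage.
Neither Leila nor any entity Leila controls holds any voting interest in Marlow.
So Leila does not control Marlow.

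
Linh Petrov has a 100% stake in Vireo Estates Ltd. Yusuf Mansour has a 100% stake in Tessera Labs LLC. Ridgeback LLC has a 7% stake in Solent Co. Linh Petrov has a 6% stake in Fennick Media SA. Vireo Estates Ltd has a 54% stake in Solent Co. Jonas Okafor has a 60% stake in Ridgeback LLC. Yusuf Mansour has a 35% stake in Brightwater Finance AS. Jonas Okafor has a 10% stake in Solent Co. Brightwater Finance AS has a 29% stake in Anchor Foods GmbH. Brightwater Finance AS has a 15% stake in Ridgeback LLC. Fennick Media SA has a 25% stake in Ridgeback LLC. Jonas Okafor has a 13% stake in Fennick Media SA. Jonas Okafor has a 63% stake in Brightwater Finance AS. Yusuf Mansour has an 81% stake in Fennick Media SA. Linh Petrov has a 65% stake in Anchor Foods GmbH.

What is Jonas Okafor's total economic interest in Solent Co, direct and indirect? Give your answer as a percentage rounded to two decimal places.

Jonas reaches Solent along 4 paths.
Via Brightwater → Ridgeback: 63% × 15% × 7% = 0.6615%.
Via Ridgeback: 60% × 7% = 4.2%.
Via Fennick → Ridgeback: 13% × 25% × 7% = 0.2275%.
Direct stake: 10% = 10%.
Total: 0.6615% + 4.2% + 0.2275% + 10% = 15.089%.
Rounded: 15.09%.

15.09%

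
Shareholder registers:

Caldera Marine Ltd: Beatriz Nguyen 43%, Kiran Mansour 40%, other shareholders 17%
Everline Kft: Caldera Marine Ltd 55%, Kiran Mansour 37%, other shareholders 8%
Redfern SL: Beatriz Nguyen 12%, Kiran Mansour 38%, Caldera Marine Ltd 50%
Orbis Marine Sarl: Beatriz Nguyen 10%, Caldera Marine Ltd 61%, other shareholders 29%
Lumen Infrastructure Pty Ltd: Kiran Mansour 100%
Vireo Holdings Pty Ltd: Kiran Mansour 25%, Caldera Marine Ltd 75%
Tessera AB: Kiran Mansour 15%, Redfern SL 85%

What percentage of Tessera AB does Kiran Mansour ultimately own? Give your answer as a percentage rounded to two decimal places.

Kiran reaches Tessera along 3 paths.
Direct stake: 15% = 15%.
Via Redfern: 38% × 85% = 32.3%.
Via Caldera → Redfern: 40% × 50% × 85% = 17%.
Total: 15% + 32.3% + 17% = 64.3%.
Rounded: 64.30%.

64.30%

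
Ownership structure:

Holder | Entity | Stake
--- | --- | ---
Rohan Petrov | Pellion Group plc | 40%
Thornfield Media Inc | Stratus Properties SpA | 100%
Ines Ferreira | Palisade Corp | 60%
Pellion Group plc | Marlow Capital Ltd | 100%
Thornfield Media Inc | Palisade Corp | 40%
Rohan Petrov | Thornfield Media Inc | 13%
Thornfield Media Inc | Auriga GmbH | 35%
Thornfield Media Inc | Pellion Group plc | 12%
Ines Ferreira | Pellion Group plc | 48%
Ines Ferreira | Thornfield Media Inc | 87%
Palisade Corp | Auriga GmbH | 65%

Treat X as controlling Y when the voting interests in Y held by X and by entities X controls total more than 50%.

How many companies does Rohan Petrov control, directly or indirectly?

0

Rohan's largest direct stake is 40% in Pellion, which does not meet the threshold.
Rohan controls 0 companies.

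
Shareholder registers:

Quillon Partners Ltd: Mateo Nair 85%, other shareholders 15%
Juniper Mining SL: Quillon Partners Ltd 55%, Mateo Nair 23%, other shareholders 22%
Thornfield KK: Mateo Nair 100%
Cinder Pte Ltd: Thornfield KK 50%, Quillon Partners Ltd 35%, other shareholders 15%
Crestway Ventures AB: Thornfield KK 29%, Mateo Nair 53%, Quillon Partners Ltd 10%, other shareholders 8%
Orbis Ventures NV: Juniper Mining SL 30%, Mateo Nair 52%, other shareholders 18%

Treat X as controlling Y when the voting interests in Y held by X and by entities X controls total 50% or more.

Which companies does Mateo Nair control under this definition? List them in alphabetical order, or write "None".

Mateo holds 85% of Quillon, so Mateo controls Quillon.
Quillon and Mateo together hold 55% + 23% = 78% of Juniper, so Mateo controls Juniper.
Mateo holds 100% of Thornfield, so Mateo controls Thornfield.
Thornfield and Quillon together hold 50% + 35% = 85% of Cinder, so Mateo controls Cinder.
Thornfield and Mateo and Quillon together hold 29% + 53% + 10% = 92% of Crestway, so Mateo controls Crestway.
Juniper and Mateo together hold 30% + 52% = 82% of Orbis, so Mateo controls Orbis.

Cinder Pte Ltd, Crestway Ventures AB, Juniper Mining SL, Orbis Ventures NV, Quillon Partners Ltd, Thornfield KK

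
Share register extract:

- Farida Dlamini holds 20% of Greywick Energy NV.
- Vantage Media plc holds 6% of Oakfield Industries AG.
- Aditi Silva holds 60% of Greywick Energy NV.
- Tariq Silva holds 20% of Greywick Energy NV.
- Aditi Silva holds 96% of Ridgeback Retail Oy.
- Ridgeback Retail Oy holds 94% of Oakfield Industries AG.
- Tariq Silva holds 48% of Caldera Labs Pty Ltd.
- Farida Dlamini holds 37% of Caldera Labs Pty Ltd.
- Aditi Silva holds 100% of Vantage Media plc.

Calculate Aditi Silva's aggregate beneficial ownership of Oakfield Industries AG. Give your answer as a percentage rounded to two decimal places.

96.24%

Aditi reaches Oakfield along 2 paths.
Via Ridgeback: 96% × 94% = 90.24%.
Via Vantage: 100% × 6% = 6%.
Total: 90.24% + 6% = 96.24%.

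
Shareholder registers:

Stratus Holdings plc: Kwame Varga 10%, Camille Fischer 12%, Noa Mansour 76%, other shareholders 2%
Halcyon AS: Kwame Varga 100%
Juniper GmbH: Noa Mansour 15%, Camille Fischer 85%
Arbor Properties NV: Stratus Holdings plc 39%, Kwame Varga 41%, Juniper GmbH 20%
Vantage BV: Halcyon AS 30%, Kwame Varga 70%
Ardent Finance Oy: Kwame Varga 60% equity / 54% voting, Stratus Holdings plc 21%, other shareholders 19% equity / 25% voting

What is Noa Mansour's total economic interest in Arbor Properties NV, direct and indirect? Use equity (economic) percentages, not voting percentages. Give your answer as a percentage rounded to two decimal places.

Noa reaches Arbor along 2 paths.
Via Stratus: 76% × 39% = 29.64%.
Via Juniper: 15% × 20% = 3%.
Total: 29.64% + 3% = 32.64%.

32.64%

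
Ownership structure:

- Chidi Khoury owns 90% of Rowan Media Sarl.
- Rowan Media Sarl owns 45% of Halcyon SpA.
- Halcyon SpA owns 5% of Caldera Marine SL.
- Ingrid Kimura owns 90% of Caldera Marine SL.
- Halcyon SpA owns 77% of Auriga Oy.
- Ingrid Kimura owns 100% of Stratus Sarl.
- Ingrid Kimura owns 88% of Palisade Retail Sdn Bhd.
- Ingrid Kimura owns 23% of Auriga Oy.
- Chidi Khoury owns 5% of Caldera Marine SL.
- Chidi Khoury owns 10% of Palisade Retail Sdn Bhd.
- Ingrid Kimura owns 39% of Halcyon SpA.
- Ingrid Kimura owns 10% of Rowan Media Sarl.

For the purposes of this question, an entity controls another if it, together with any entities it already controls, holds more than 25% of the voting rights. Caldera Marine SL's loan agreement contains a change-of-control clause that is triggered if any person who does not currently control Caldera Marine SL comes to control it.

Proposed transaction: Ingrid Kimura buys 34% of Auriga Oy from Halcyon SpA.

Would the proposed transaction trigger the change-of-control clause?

The purchase adds only to Ingrid's holdings (Halcyon's stake shrinks), so Ingrid is the only person who could newly come to control Caldera.
Ingrid holds 39% of Halcyon, so Ingrid controls Halcyon.
Ingrid and Halcyon together hold 90% + 5% = 95% of Caldera, so Ingrid controls Caldera.
So Ingrid already controls Caldera before the transaction.
After the purchase, Ingrid's direct stake in Auriga rises to 23% + 34% = 57%, and Halcyon's stake falls to 43%.
Ingrid controlled Caldera already, so this is not a new person acquiring control; every other person's position is unchanged or reduced.
No new person acquires control, so the clause is not triggered.

No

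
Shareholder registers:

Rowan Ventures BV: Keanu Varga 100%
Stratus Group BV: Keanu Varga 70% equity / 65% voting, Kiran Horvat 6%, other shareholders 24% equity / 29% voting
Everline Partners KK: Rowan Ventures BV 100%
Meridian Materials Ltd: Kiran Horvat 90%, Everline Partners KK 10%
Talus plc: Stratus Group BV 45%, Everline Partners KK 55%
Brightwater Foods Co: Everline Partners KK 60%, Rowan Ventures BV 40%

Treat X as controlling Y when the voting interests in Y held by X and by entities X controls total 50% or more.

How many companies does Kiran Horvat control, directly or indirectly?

Kiran holds 90% of Meridian, so Kiran controls Meridian.
No other company's threshold is met.
Kiran controls 1 company.

1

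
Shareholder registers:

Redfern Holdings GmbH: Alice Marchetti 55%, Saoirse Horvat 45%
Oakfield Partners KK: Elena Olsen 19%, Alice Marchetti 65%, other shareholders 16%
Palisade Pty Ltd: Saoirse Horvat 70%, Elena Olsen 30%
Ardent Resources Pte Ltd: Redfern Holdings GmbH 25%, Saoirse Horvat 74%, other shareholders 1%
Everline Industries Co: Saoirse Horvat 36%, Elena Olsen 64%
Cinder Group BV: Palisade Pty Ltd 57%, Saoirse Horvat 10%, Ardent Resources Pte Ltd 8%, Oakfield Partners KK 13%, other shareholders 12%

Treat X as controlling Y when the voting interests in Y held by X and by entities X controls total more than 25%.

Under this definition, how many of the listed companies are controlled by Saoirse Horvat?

5

Saoirse holds 45% of Redfern, so Saoirse controls Redfern.
Saoirse holds 70% of Palisade, so Saoirse controls Palisade.
Redfern and Saoirse together hold 25% + 74% = 99% of Ardent, so Saoirse controls Ardent.
Saoirse holds 36% of Everline, so Saoirse controls Everline.
Palisade and Saoirse and Ardent together hold 57% + 10% + 8% = 75% of Cinder, so Saoirse controls Cinder.
No other company's threshold is met.
Saoirse controls 5 companies.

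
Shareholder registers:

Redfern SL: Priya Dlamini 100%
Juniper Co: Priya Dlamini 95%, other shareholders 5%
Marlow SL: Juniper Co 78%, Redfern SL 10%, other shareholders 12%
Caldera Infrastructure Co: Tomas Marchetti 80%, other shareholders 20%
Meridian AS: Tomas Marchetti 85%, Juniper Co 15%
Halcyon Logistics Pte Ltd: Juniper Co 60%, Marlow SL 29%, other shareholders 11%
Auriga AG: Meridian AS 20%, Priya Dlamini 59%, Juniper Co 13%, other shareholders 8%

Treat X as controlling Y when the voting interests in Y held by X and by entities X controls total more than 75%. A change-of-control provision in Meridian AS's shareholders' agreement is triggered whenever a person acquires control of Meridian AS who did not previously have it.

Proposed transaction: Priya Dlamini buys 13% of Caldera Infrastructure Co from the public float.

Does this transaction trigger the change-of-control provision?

No

The purchase changes only Priya's holdings, so Priya is the only person who could newly come to control Meridian.
Priya holds 100% of Redfern, so Priya controls Redfern.
Priya holds 95% of Juniper, so Priya controls Juniper.
Juniper and Redfern together hold 78% + 10% = 88% of Marlow, so Priya controls Marlow.
Juniper and Marlow together hold 60% + 29% = 89% of Halcyon, so Priya controls Halcyon.
In Meridian, Priya's side holds only 15%, not > 75%.
So before the transaction, Priya does not control Meridian.
After the purchase, Priya holds 13% of Caldera directly.
Priya's side now holds 13% of Caldera, not > 75%, so Priya still does not control Caldera.
After the transaction, Priya's side holds 15% of Meridian, not > 75%, so Priya still does not control Meridian.
No new person acquires control, so the clause is not triggered.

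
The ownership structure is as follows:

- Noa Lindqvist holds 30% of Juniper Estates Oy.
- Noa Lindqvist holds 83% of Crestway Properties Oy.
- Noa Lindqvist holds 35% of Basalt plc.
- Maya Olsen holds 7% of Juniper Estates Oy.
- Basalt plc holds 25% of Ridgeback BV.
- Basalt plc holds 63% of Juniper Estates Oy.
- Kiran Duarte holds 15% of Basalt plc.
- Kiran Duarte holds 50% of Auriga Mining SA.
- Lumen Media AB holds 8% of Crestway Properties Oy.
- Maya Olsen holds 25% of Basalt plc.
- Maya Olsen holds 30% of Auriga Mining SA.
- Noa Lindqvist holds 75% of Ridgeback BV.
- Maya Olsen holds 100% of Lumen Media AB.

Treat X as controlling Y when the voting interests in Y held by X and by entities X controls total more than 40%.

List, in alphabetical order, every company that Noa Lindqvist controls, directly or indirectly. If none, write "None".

Noa holds 75% of Ridgeback, so Noa controls Ridgeback.
Noa holds 83% of Crestway, so Noa controls Crestway.
No other company's threshold is met.

Crestway Properties Oy, Ridgeback BV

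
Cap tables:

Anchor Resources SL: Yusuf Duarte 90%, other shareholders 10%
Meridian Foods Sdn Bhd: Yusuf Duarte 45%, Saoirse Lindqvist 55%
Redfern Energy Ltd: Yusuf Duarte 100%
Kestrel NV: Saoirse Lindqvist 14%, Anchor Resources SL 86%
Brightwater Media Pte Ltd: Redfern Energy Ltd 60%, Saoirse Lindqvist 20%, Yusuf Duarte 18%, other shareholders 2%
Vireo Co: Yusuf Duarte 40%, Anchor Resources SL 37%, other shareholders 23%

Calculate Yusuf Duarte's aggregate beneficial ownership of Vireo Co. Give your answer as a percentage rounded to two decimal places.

Yusuf reaches Vireo along 2 paths.
Direct stake: 40% = 40%.
Via Anchor: 90% × 37% = 33.3%.
Total: 40% + 33.3% = 73.3%.
Rounded: 73.30%.

73.30%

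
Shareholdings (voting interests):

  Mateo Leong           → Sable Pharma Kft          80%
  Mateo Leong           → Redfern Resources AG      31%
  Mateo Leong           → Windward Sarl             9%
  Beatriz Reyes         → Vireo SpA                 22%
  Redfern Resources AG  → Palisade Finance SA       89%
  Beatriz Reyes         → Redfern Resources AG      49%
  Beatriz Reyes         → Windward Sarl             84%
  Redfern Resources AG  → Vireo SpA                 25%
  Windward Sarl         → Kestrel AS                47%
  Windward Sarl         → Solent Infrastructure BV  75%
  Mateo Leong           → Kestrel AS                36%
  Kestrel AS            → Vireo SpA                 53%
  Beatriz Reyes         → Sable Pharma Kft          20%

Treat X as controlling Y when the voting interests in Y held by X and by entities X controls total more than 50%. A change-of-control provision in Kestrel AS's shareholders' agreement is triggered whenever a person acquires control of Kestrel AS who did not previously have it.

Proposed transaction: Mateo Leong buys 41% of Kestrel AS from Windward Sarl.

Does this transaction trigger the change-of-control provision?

Yes

The purchase adds only to Mateo's holdings (Windward's stake shrinks), so Mateo is the only person who could newly come to control Kestrel.
Mateo holds 80% of Sable, so Mateo controls Sable.
In Kestrel, Mateo's side holds only 36%, not > 50%.
So before the transaction, Mateo does not control Kestrel.
After the purchase, Mateo's direct stake in Kestrel rises to 36% + 41% = 77%, and Windward's stake falls to 6%.
Mateo holds 77% of Kestrel, so Mateo controls Kestrel.
Mateo did not control Kestrel before and does after, so the clause is triggered.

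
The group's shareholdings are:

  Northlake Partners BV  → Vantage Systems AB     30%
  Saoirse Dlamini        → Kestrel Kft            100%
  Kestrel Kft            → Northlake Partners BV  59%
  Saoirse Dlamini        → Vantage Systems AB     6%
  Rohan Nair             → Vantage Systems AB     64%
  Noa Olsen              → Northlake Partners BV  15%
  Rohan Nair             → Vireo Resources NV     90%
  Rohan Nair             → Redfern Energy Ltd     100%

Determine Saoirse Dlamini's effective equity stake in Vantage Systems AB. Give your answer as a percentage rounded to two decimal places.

23.70%

Saoirse reaches Vantage along 2 paths.
Direct stake: 6% = 6%.
Via Kestrel → Northlake: 100% × 59% × 30% = 17.7%.
Total: 6% + 17.7% = 23.7%.
Rounded: 23.70%.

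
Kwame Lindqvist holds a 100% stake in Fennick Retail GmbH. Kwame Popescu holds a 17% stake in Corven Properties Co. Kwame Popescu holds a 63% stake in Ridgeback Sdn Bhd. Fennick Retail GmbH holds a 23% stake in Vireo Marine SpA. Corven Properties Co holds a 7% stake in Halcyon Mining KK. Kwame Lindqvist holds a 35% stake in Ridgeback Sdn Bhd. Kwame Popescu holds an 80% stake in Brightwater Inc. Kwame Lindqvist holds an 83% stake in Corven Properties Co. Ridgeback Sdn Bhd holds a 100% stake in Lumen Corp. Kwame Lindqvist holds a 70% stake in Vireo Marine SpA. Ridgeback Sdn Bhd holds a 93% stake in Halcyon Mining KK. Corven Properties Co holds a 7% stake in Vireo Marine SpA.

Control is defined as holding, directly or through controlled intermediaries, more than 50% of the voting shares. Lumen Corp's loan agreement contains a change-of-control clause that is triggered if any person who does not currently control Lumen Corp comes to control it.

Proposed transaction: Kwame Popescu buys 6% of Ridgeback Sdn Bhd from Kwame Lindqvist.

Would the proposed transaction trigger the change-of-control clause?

No

The purchase adds only to Kwame Popescu's holdings (Kwame Lindqvist's stake shrinks), so Kwame Popescu is the only person who could newly come to control Lumen.
Kwame Popescu holds 63% of Ridgeback, so Kwame Popescu controls Ridgeback.
Ridgeback holds 100% of Lumen, so Kwame Popescu controls Lumen.
So Kwame Popescu already controls Lumen before the transaction.
After the purchase, Kwame Popescu's direct stake in Ridgeback rises to 63% + 6% = 69%, and Kwame Lindqvist's stake falls to 29%.
Kwame Popescu controlled Lumen already, so this is not a new person acquiring control; every other person's position is unchanged or reduced.
No new person acquires control, so the clause is not triggered.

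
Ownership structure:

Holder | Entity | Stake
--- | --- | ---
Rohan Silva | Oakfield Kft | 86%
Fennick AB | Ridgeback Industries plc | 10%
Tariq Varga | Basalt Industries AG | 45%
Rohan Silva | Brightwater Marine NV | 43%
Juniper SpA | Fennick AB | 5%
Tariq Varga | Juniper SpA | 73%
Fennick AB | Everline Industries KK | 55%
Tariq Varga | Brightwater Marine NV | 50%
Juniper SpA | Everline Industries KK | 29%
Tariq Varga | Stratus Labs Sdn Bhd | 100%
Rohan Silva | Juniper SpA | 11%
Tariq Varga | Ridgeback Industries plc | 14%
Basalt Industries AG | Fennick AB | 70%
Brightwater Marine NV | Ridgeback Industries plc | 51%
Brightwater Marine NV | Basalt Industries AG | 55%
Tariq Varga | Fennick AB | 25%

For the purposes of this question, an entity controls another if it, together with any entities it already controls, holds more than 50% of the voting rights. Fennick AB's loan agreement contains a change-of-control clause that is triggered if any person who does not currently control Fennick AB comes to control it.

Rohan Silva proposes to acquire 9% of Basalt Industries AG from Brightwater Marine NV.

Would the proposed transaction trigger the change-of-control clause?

No

The purchase adds only to Rohan's holdings (Brightwater's stake shrinks), so Rohan is the only person who could newly come to control Fennick.
Rohan holds 86% of Oakfield, so Rohan controls Oakfield.
Neither Rohan nor any entity Rohan controls holds any voting interest in Fennick.
So before the transaction, Rohan does not control Fennick.
After the purchase, Rohan holds 9% of Basalt directly, and Brightwater's stake falls to 46%.
Rohan's side now holds 9% of Basalt, not > 50%, so Rohan still does not control Basalt.
After the transaction, neither Rohan nor any entity Rohan controls holds a voting interest in Fennick, so Rohan still does not control it.
No new person acquires control, so the clause is not triggered.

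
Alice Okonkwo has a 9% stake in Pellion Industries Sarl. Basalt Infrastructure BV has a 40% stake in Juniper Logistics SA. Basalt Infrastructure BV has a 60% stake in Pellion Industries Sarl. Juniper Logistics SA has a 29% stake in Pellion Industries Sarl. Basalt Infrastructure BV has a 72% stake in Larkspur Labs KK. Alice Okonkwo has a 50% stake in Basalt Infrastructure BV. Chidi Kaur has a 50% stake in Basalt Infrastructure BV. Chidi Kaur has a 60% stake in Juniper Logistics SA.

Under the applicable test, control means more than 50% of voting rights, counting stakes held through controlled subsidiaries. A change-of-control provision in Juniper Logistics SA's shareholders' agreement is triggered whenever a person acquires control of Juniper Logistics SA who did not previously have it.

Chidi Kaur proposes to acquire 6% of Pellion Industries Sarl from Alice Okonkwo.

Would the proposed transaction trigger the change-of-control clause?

No

The purchase adds only to Chidi's holdings (Alice's stake shrinks), so Chidi is the only person who could newly come to control Juniper.
Chidi holds 60% of Juniper, so Chidi controls Juniper.
So Chidi already controls Juniper before the transaction.
After the purchase, Chidi holds 6% of Pellion directly, and Alice's stake falls to 3%.
Chidi controlled Juniper already, so this is not a new person acquiring control; every other person's position is unchanged or reduced.
No new person acquires control, so the clause is not triggered.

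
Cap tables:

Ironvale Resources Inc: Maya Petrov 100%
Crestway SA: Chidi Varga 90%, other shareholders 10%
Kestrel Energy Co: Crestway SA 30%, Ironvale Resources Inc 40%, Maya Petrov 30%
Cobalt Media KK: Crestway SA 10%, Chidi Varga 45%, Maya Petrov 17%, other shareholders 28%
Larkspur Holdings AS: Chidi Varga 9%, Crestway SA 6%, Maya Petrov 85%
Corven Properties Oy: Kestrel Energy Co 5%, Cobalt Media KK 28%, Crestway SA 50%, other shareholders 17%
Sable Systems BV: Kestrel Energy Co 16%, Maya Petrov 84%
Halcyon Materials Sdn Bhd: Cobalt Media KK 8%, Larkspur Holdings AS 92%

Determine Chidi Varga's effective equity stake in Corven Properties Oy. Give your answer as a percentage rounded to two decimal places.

61.47%

Chidi reaches Corven along 4 paths.
Via Crestway → Kestrel: 90% × 30% × 5% = 1.35%.
Via Crestway → Cobalt: 90% × 10% × 28% = 2.52%.
Via Cobalt: 45% × 28% = 12.6%.
Via Crestway: 90% × 50% = 45%.
Total: 1.35% + 2.52% + 12.6% + 45% = 61.47%.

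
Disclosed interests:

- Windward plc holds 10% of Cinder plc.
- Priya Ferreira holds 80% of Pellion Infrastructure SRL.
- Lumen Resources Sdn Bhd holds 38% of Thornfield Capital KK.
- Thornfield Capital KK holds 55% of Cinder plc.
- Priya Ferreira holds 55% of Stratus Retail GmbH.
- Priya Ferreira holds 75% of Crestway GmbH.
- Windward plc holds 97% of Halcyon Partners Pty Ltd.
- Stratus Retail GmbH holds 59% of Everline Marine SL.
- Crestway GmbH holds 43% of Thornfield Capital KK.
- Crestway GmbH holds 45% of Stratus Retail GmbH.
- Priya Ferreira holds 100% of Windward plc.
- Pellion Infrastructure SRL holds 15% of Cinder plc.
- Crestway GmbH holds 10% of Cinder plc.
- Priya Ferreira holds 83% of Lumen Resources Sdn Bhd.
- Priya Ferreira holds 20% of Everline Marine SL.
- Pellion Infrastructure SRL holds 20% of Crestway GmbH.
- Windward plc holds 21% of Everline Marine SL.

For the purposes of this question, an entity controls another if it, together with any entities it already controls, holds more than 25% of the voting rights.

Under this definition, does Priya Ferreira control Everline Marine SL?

Yes

Priya holds 80% of Pellion, so Priya controls Pellion.
Priya and Pellion together hold 75% + 20% = 95% of Crestway, so Priya controls Crestway.
Crestway and Priya together hold 45% + 55% = 100% of Stratus, so Priya controls Stratus.
Priya holds 100% of Windward, so Priya controls Windward.
Windward and Priya and Stratus together hold 21% + 20% + 59% = 100% of Everline, so Priya controls Everline.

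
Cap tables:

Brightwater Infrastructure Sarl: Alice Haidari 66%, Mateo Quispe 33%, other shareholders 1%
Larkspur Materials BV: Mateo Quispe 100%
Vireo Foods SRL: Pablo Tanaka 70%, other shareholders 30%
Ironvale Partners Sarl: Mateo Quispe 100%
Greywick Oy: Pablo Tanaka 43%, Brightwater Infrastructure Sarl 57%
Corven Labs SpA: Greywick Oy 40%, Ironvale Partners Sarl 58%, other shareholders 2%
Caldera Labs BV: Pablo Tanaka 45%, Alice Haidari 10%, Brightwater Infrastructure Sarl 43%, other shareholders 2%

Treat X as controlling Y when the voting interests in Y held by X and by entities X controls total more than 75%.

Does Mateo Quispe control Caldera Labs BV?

Mateo holds 100% of Larkspur, so Mateo controls Larkspur.
Mateo holds 100% of Ironvale, so Mateo controls Ironvale.
Neither Mateo nor any entity Mateo controls holds any voting interest in Caldera.
So Mateo does not control Caldera.

No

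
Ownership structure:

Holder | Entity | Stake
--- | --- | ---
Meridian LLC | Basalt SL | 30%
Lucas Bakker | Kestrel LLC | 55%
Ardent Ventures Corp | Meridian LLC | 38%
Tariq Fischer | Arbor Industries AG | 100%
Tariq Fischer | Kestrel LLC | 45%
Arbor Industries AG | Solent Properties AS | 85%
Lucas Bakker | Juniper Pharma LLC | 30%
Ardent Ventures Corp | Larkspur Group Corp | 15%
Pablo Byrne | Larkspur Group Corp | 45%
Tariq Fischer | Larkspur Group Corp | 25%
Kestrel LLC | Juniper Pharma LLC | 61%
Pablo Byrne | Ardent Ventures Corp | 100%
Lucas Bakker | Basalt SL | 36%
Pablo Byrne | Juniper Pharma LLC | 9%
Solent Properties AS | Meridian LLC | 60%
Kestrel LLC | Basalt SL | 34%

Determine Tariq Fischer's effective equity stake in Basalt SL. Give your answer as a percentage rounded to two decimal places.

Tariq reaches Basalt along 2 paths.
Via Arbor → Solent → Meridian: 100% × 85% × 60% × 30% = 15.3%.
Via Kestrel: 45% × 34% = 15.3%.
Total: 15.3% + 15.3% = 30.6%.
Rounded: 30.60%.

30.60%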